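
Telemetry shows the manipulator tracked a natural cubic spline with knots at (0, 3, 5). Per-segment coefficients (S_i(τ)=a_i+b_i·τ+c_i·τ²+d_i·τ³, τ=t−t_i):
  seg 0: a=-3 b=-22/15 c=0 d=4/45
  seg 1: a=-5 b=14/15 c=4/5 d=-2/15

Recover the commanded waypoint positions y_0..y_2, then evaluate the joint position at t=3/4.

y_0 = S_0(0) = a_0 = -3
y_1 = S_1(0) = a_1 = -5
y_2 = S_1(2) = -1
t_q=3/4 is in segment 0 (τ=3/4); S_0(τ)=-65/16

y_0=-3 y_1=-5 y_2=-1
S(3/4) = -65/16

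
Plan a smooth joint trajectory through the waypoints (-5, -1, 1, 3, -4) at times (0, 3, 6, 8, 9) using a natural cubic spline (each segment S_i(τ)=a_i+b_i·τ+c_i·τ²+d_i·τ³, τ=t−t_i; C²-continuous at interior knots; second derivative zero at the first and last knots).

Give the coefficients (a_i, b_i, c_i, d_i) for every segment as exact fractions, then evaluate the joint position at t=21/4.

  seg 0: a=-5 b=183/103 c=0 d=-137/2781
  seg 1: a=-1 b=46/103 c=-137/309 d=479/2781
  seg 2: a=1 b=251/103 c=114/103 d=-94/103
  seg 3: a=3 b=-421/103 c=-450/103 d=150/103
S(21/4) = -1831/6592

Δ: Δ0=4/3, Δ1=2/3, Δ2=1, Δ3=-7
row 1: diag=12, rhs=-4; c'=1/4, d'=-1/3
row 2: denom=10−3·1/4=37/4; d'=(2−3·-1/3)/(37/4)=12/37
row 3: denom=6−2·8/37=206/37; d'=(-48−2·12/37)/(206/37)=-900/103
back: M3=-900/103
back: M2=12/37−8/37·-900/103=228/103
back: M1=-1/3−1/4·228/103=-274/309
M: M0=0, M1=-274/309, M2=228/103, M3=-900/103, M4=0
seg 0: a=-5, c=M0/2=0, d=(M1−M0)/(6·3)=-137/2781, b=Δ0−h0·(2M0+M1)/6=183/103
seg 1: a=-1, c=M1/2=-137/309, d=(M2−M1)/(6·3)=479/2781, b=Δ1−h1·(2M1+M2)/6=46/103
seg 2: a=1, c=M2/2=114/103, d=(M3−M2)/(6·2)=-94/103, b=Δ2−h2·(2M2+M3)/6=251/103
seg 3: a=3, c=M3/2=-450/103, d=(M4−M3)/(6·1)=150/103, b=Δ3−h3·(2M3+M4)/6=-421/103
t_q=21/4 → seg 1, τ=9/4; S=-1+46/103·τ+-137/309·τ²+479/2781·τ³=-1831/6592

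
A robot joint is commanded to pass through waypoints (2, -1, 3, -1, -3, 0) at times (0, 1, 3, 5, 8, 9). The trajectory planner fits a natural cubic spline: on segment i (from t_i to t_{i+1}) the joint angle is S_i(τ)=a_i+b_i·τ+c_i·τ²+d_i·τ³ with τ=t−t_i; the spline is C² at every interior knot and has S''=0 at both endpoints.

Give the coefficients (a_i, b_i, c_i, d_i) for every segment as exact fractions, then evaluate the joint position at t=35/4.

  seg 0: a=2 b=-9032/2199 c=0 d=2435/2199
  seg 1: a=-1 b=-1727/2199 c=2435/733 d=-8485/8796
  seg 2: a=3 b=2038/2199 c=-3615/1466 d=4409/8796
  seg 3: a=-1 b=-6425/2199 c=397/733 d=154/2199
  seg 4: a=-3 b=4879/2199 c=859/733 d=-859/2199
S(35/4) = -39479/46912

Δ: Δ0=-3, Δ1=2, Δ2=-2, Δ3=-2/3, Δ4=3
row 1: diag=6, rhs=30; c'=1/3, d'=5
row 2: denom=8−2·1/3=22/3; d'=(-24−2·5)/(22/3)=-51/11
row 3: denom=10−2·3/11=104/11; d'=(8−2·-51/11)/(104/11)=95/52
row 4: denom=8−3·33/104=733/104; d'=(22−3·95/52)/(733/104)=1718/733
back: M4=1718/733
back: M3=95/52−33/104·1718/733=794/733
back: M2=-51/11−3/11·794/733=-3615/733
back: M1=5−1/3·-3615/733=4870/733
M: M0=0, M1=4870/733, M2=-3615/733, M3=794/733, M4=1718/733, M5=0
seg 0: a=2, c=M0/2=0, d=(M1−M0)/(6·1)=2435/2199, b=Δ0−h0·(2M0+M1)/6=-9032/2199
seg 1: a=-1, c=M1/2=2435/733, d=(M2−M1)/(6·2)=-8485/8796, b=Δ1−h1·(2M1+M2)/6=-1727/2199
seg 2: a=3, c=M2/2=-3615/1466, d=(M3−M2)/(6·2)=4409/8796, b=Δ2−h2·(2M2+M3)/6=2038/2199
seg 3: a=-1, c=M3/2=397/733, d=(M4−M3)/(6·3)=154/2199, b=Δ3−h3·(2M3+M4)/6=-6425/2199
seg 4: a=-3, c=M4/2=859/733, d=(M5−M4)/(6·1)=-859/2199, b=Δ4−h4·(2M4+M5)/6=4879/2199
t_q=35/4 → seg 4, τ=3/4; S=-3+4879/2199·τ+859/733·τ²+-859/2199·τ³=-39479/46912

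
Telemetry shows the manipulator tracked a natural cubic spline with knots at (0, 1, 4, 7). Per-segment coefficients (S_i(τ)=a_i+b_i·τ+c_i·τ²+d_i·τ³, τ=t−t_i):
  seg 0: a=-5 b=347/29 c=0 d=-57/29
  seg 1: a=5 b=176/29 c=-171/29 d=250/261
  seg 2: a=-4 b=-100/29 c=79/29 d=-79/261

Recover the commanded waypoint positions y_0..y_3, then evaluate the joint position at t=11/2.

y_0=-5 y_1=5 y_2=-4 y_3=2
S(11/2) = -943/232

y_0 = S_0(0) = a_0 = -5
y_1 = S_1(0) = a_1 = 5
y_2 = S_2(0) = a_2 = -4
y_3 = S_2(3) = 2
t_q=11/2 is in segment 2 (τ=3/2); S_2(τ)=-943/232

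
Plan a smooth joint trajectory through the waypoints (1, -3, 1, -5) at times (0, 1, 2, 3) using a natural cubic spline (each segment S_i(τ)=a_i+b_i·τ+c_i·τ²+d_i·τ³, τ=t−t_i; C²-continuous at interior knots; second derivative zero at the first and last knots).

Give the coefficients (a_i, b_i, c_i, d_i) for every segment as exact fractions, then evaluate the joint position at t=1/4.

Δ: Δ0=-4, Δ1=4, Δ2=-6
row 1: diag=4, rhs=48; c'=1/4, d'=12
row 2: denom=4−1·1/4=15/4; d'=(-60−1·12)/(15/4)=-96/5
back: M2=-96/5
back: M1=12−1/4·-96/5=84/5
M: M0=0, M1=84/5, M2=-96/5, M3=0
seg 0: a=1, c=M0/2=0, d=(M1−M0)/(6·1)=14/5, b=Δ0−h0·(2M0+M1)/6=-34/5
seg 1: a=-3, c=M1/2=42/5, d=(M2−M1)/(6·1)=-6, b=Δ1−h1·(2M1+M2)/6=8/5
seg 2: a=1, c=M2/2=-48/5, d=(M3−M2)/(6·1)=16/5, b=Δ2−h2·(2M2+M3)/6=2/5
t_q=1/4 → seg 0, τ=1/4; S=1+-34/5·τ+0·τ²+14/5·τ³=-21/32

  seg 0: a=1 b=-34/5 c=0 d=14/5
  seg 1: a=-3 b=8/5 c=42/5 d=-6
  seg 2: a=1 b=2/5 c=-48/5 d=16/5
S(1/4) = -21/32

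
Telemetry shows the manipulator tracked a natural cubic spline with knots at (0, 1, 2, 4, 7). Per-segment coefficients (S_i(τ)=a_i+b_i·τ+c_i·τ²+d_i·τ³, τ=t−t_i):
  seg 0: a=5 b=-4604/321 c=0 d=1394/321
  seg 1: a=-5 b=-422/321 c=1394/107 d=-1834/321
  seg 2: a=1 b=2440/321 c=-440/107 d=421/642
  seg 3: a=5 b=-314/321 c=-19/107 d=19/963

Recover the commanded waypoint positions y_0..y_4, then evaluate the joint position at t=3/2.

y_0=5 y_1=-5 y_2=1 y_3=5 y_4=1
S(3/2) = -1333/428

y_0 = S_0(0) = a_0 = 5
y_1 = S_1(0) = a_1 = -5
y_2 = S_2(0) = a_2 = 1
y_3 = S_3(0) = a_3 = 5
y_4 = S_3(3) = 1
t_q=3/2 is in segment 1 (τ=1/2); S_1(τ)=-1333/428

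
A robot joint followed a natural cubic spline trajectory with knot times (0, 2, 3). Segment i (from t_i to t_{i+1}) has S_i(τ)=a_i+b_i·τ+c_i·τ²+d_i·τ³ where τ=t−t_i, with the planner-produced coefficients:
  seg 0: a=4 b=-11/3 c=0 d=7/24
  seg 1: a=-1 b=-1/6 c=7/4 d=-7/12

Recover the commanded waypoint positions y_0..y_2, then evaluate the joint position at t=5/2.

y_0=4 y_1=-1 y_2=0
S(5/2) = -23/32

y_0 = S_0(0) = a_0 = 4
y_1 = S_1(0) = a_1 = -1
y_2 = S_1(1) = 0
t_q=5/2 is in segment 1 (τ=1/2); S_1(τ)=-23/32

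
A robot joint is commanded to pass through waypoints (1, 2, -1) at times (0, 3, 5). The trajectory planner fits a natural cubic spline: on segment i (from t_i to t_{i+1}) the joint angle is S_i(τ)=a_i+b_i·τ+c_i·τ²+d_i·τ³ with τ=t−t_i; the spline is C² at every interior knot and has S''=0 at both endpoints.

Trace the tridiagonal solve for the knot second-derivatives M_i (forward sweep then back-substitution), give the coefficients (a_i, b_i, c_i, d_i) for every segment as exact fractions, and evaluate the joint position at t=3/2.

Δ: Δ0=1/3, Δ1=-3/2
row 1: diag=10, rhs=-11; c'=1/5, d'=-11/10
back: M1=-11/10
M: M0=0, M1=-11/10, M2=0
seg 0: a=1, c=M0/2=0, d=(M1−M0)/(6·3)=-11/180, b=Δ0−h0·(2M0+M1)/6=53/60
seg 1: a=2, c=M1/2=-11/20, d=(M2−M1)/(6·2)=11/120, b=Δ1−h1·(2M1+M2)/6=-23/30
t_q=3/2 → seg 0, τ=3/2; S=1+53/60·τ+0·τ²+-11/180·τ³=339/160

  seg 0: a=1 b=53/60 c=0 d=-11/180
  seg 1: a=2 b=-23/30 c=-11/20 d=11/120
S(3/2) = 339/160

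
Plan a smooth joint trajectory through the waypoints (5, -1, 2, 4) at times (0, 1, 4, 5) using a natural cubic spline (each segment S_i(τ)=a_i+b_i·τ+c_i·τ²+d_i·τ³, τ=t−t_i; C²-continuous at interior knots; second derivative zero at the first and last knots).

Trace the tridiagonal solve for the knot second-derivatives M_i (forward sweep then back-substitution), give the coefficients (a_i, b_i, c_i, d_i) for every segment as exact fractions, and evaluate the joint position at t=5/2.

Δ: Δ0=-6, Δ1=1, Δ2=2
row 1: diag=8, rhs=42; c'=3/8, d'=21/4
row 2: denom=8−3·3/8=55/8; d'=(6−3·21/4)/(55/8)=-78/55
back: M2=-78/55
back: M1=21/4−3/8·-78/55=318/55
M: M0=0, M1=318/55, M2=-78/55, M3=0
seg 0: a=5, c=M0/2=0, d=(M1−M0)/(6·1)=53/55, b=Δ0−h0·(2M0+M1)/6=-383/55
seg 1: a=-1, c=M1/2=159/55, d=(M2−M1)/(6·3)=-2/5, b=Δ1−h1·(2M1+M2)/6=-224/55
seg 2: a=2, c=M2/2=-39/55, d=(M3−M2)/(6·1)=13/55, b=Δ2−h2·(2M2+M3)/6=136/55
t_q=5/2 → seg 1, τ=3/2; S=-1+-224/55·τ+159/55·τ²+-2/5·τ³=-43/22

  seg 0: a=5 b=-383/55 c=0 d=53/55
  seg 1: a=-1 b=-224/55 c=159/55 d=-2/5
  seg 2: a=2 b=136/55 c=-39/55 d=13/55
S(5/2) = -43/22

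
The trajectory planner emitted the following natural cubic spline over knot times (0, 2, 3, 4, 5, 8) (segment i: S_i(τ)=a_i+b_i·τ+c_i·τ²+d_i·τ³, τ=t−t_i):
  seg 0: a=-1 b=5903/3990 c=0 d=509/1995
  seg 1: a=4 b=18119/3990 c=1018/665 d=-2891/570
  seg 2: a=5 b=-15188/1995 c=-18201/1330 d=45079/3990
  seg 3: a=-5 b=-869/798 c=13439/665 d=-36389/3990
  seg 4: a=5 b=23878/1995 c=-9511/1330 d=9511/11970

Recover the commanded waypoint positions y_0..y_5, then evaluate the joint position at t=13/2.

y_0 = S_0(0) = a_0 = -1
y_1 = S_1(0) = a_1 = 4
y_2 = S_2(0) = a_2 = 5
y_3 = S_3(0) = a_3 = -5
y_4 = S_4(0) = a_4 = 5
y_5 = S_4(3) = -2
t_q=13/2 is in segment 4 (τ=3/2); S_4(τ)=101559/10640

y_0=-1 y_1=4 y_2=5 y_3=-5 y_4=5 y_5=-2
S(13/2) = 101559/10640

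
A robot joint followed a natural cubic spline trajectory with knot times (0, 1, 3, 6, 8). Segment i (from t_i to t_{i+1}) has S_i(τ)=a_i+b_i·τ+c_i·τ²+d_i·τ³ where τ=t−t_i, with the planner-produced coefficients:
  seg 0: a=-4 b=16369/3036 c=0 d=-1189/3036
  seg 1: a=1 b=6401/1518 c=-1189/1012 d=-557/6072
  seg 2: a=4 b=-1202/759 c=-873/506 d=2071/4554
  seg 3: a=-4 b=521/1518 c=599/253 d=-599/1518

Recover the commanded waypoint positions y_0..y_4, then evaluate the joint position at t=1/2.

y_0 = S_0(0) = a_0 = -4
y_1 = S_1(0) = a_1 = 1
y_2 = S_2(0) = a_2 = 4
y_3 = S_3(0) = a_3 = -4
y_4 = S_3(2) = 3
t_q=1/2 is in segment 0 (τ=1/2); S_0(τ)=-10955/8096

y_0=-4 y_1=1 y_2=4 y_3=-4 y_4=3
S(1/2) = -10955/8096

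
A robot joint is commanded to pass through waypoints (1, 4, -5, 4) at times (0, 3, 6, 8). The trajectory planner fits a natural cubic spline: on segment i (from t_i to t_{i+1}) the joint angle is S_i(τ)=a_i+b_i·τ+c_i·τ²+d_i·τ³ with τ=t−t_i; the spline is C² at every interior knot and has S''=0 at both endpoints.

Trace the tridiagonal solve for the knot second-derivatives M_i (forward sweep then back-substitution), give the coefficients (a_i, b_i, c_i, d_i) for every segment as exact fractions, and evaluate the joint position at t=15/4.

  seg 0: a=1 b=199/74 c=0 d=-125/666
  seg 1: a=4 b=-88/37 c=-125/74 d=329/666
  seg 2: a=-5 b=61/74 c=102/37 d=-17/37
S(15/4) = 6983/4736

Δ: Δ0=1, Δ1=-3, Δ2=9/2
row 1: diag=12, rhs=-24; c'=1/4, d'=-2
row 2: denom=10−3·1/4=37/4; d'=(45−3·-2)/(37/4)=204/37
back: M2=204/37
back: M1=-2−1/4·204/37=-125/37
M: M0=0, M1=-125/37, M2=204/37, M3=0
seg 0: a=1, c=M0/2=0, d=(M1−M0)/(6·3)=-125/666, b=Δ0−h0·(2M0+M1)/6=199/74
seg 1: a=4, c=M1/2=-125/74, d=(M2−M1)/(6·3)=329/666, b=Δ1−h1·(2M1+M2)/6=-88/37
seg 2: a=-5, c=M2/2=102/37, d=(M3−M2)/(6·2)=-17/37, b=Δ2−h2·(2M2+M3)/6=61/74
t_q=15/4 → seg 1, τ=3/4; S=4+-88/37·τ+-125/74·τ²+329/666·τ³=6983/4736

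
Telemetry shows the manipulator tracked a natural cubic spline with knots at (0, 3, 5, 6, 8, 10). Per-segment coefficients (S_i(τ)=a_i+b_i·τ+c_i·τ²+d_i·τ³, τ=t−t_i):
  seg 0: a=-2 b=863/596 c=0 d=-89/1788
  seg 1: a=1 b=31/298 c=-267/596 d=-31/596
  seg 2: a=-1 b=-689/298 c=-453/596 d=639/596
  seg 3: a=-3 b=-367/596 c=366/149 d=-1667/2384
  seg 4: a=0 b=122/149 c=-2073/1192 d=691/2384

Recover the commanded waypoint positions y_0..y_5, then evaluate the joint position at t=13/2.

y_0 = S_0(0) = a_0 = -2
y_1 = S_1(0) = a_1 = 1
y_2 = S_2(0) = a_2 = -1
y_3 = S_3(0) = a_3 = -3
y_4 = S_4(0) = a_4 = 0
y_5 = S_4(2) = -3
t_q=13/2 is in segment 3 (τ=1/2); S_3(τ)=-53043/19072

y_0=-2 y_1=1 y_2=-1 y_3=-3 y_4=0 y_5=-3
S(13/2) = -53043/19072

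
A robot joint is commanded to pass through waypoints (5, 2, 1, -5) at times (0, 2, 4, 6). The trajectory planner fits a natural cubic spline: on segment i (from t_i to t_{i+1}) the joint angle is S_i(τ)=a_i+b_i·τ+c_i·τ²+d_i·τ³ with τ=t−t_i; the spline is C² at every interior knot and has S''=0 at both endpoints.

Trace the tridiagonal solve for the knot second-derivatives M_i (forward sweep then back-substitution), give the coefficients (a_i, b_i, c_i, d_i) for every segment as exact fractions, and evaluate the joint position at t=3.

Δ: Δ0=-3/2, Δ1=-1/2, Δ2=-3
row 1: diag=8, rhs=6; c'=1/4, d'=3/4
row 2: denom=8−2·1/4=15/2; d'=(-15−2·3/4)/(15/2)=-11/5
back: M2=-11/5
back: M1=3/4−1/4·-11/5=13/10
M: M0=0, M1=13/10, M2=-11/5, M3=0
seg 0: a=5, c=M0/2=0, d=(M1−M0)/(6·2)=13/120, b=Δ0−h0·(2M0+M1)/6=-29/15
seg 1: a=2, c=M1/2=13/20, d=(M2−M1)/(6·2)=-7/24, b=Δ1−h1·(2M1+M2)/6=-19/30
seg 2: a=1, c=M2/2=-11/10, d=(M3−M2)/(6·2)=11/60, b=Δ2−h2·(2M2+M3)/6=-23/15
t_q=3 → seg 1, τ=1; S=2+-19/30·τ+13/20·τ²+-7/24·τ³=69/40

  seg 0: a=5 b=-29/15 c=0 d=13/120
  seg 1: a=2 b=-19/30 c=13/20 d=-7/24
  seg 2: a=1 b=-23/15 c=-11/10 d=11/60
S(3) = 69/40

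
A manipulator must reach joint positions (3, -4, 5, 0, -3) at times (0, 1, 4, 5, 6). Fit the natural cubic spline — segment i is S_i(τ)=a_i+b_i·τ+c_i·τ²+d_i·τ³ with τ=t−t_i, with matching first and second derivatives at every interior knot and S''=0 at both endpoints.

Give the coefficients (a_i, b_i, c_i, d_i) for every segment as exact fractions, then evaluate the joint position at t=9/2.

  seg 0: a=3 b=-474/53 c=0 d=103/53
  seg 1: a=-4 b=-165/53 c=309/53 d=-67/53
  seg 2: a=5 b=-120/53 c=-294/53 d=149/53
  seg 3: a=0 b=-261/53 c=153/53 d=-51/53
S(9/2) = 1201/424

Δ: Δ0=-7, Δ1=3, Δ2=-5, Δ3=-3
row 1: diag=8, rhs=60; c'=3/8, d'=15/2
row 2: denom=8−3·3/8=55/8; d'=(-48−3·15/2)/(55/8)=-564/55
row 3: denom=4−1·8/55=212/55; d'=(12−1·-564/55)/(212/55)=306/53
back: M3=306/53
back: M2=-564/55−8/55·306/53=-588/53
back: M1=15/2−3/8·-588/53=618/53
M: M0=0, M1=618/53, M2=-588/53, M3=306/53, M4=0
seg 0: a=3, c=M0/2=0, d=(M1−M0)/(6·1)=103/53, b=Δ0−h0·(2M0+M1)/6=-474/53
seg 1: a=-4, c=M1/2=309/53, d=(M2−M1)/(6·3)=-67/53, b=Δ1−h1·(2M1+M2)/6=-165/53
seg 2: a=5, c=M2/2=-294/53, d=(M3−M2)/(6·1)=149/53, b=Δ2−h2·(2M2+M3)/6=-120/53
seg 3: a=0, c=M3/2=153/53, d=(M4−M3)/(6·1)=-51/53, b=Δ3−h3·(2M3+M4)/6=-261/53
t_q=9/2 → seg 2, τ=1/2; S=5+-120/53·τ+-294/53·τ²+149/53·τ³=1201/424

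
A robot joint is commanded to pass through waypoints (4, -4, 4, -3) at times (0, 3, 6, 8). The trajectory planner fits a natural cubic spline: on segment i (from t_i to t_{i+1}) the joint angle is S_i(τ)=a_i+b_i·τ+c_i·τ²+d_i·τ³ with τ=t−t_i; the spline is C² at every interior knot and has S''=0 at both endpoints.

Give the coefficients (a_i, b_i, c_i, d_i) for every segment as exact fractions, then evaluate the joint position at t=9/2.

  seg 0: a=4 b=-341/74 c=0 d=431/1998
  seg 1: a=-4 b=45/37 c=431/222 d=-971/1998
  seg 2: a=4 b=-19/74 c=-90/37 d=15/37
S(9/2) = 327/592

Δ: Δ0=-8/3, Δ1=8/3, Δ2=-7/2
row 1: diag=12, rhs=32; c'=1/4, d'=8/3
row 2: denom=10−3·1/4=37/4; d'=(-37−3·8/3)/(37/4)=-180/37
back: M2=-180/37
back: M1=8/3−1/4·-180/37=431/111
M: M0=0, M1=431/111, M2=-180/37, M3=0
seg 0: a=4, c=M0/2=0, d=(M1−M0)/(6·3)=431/1998, b=Δ0−h0·(2M0+M1)/6=-341/74
seg 1: a=-4, c=M1/2=431/222, d=(M2−M1)/(6·3)=-971/1998, b=Δ1−h1·(2M1+M2)/6=45/37
seg 2: a=4, c=M2/2=-90/37, d=(M3−M2)/(6·2)=15/37, b=Δ2−h2·(2M2+M3)/6=-19/74
t_q=9/2 → seg 1, τ=3/2; S=-4+45/37·τ+431/222·τ²+-971/1998·τ³=327/592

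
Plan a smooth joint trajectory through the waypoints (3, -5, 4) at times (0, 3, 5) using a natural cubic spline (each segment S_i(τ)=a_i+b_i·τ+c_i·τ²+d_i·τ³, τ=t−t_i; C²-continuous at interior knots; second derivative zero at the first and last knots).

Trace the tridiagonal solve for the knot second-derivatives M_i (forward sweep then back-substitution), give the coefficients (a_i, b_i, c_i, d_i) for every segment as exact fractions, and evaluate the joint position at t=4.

  seg 0: a=3 b=-289/60 c=0 d=43/180
  seg 1: a=-5 b=49/30 c=43/20 d=-43/120
S(4) = -63/40

Δ: Δ0=-8/3, Δ1=9/2
row 1: diag=10, rhs=43; c'=1/5, d'=43/10
back: M1=43/10
M: M0=0, M1=43/10, M2=0
seg 0: a=3, c=M0/2=0, d=(M1−M0)/(6·3)=43/180, b=Δ0−h0·(2M0+M1)/6=-289/60
seg 1: a=-5, c=M1/2=43/20, d=(M2−M1)/(6·2)=-43/120, b=Δ1−h1·(2M1+M2)/6=49/30
t_q=4 → seg 1, τ=1; S=-5+49/30·τ+43/20·τ²+-43/120·τ³=-63/40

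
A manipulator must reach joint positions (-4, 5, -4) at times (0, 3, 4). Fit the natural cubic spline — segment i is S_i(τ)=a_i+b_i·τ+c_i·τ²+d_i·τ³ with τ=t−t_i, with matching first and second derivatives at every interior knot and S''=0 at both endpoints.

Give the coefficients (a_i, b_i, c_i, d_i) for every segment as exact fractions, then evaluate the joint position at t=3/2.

Δ: Δ0=3, Δ1=-9
row 1: diag=8, rhs=-72; c'=1/8, d'=-9
back: M1=-9
M: M0=0, M1=-9, M2=0
seg 0: a=-4, c=M0/2=0, d=(M1−M0)/(6·3)=-1/2, b=Δ0−h0·(2M0+M1)/6=15/2
seg 1: a=5, c=M1/2=-9/2, d=(M2−M1)/(6·1)=3/2, b=Δ1−h1·(2M1+M2)/6=-6
t_q=3/2 → seg 0, τ=3/2; S=-4+15/2·τ+0·τ²+-1/2·τ³=89/16

  seg 0: a=-4 b=15/2 c=0 d=-1/2
  seg 1: a=5 b=-6 c=-9/2 d=3/2
S(3/2) = 89/16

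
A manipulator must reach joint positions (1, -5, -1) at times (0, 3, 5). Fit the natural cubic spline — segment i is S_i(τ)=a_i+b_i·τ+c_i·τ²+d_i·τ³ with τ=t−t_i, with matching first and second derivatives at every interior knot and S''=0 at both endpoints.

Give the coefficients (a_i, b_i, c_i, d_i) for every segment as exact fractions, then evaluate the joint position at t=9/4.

  seg 0: a=1 b=-16/5 c=0 d=2/15
  seg 1: a=-5 b=2/5 c=6/5 d=-1/5
S(9/4) = -749/160

Δ: Δ0=-2, Δ1=2
row 1: diag=10, rhs=24; c'=1/5, d'=12/5
back: M1=12/5
M: M0=0, M1=12/5, M2=0
seg 0: a=1, c=M0/2=0, d=(M1−M0)/(6·3)=2/15, b=Δ0−h0·(2M0+M1)/6=-16/5
seg 1: a=-5, c=M1/2=6/5, d=(M2−M1)/(6·2)=-1/5, b=Δ1−h1·(2M1+M2)/6=2/5
t_q=9/4 → seg 0, τ=9/4; S=1+-16/5·τ+0·τ²+2/15·τ³=-749/160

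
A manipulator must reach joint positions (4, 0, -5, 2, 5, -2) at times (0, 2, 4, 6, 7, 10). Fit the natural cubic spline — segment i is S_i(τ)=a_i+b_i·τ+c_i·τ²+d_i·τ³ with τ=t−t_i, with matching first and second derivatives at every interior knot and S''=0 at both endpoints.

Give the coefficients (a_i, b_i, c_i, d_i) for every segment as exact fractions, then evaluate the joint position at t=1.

Δ: Δ0=-2, Δ1=-5/2, Δ2=7/2, Δ3=3, Δ4=-7/3
row 1: diag=8, rhs=-3; c'=1/4, d'=-3/8
row 2: denom=8−2·1/4=15/2; d'=(36−2·-3/8)/(15/2)=49/10
row 3: denom=6−2·4/15=82/15; d'=(-3−2·49/10)/(82/15)=-96/41
row 4: denom=8−1·15/82=641/82; d'=(-32−1·-96/41)/(641/82)=-2432/641
back: M4=-2432/641
back: M3=-96/41−15/82·-2432/641=-1056/641
back: M2=49/10−4/15·-1056/641=6845/1282
back: M1=-3/8−1/4·6845/1282=-1096/641
M: M0=0, M1=-1096/641, M2=6845/1282, M3=-1056/641, M4=-2432/641, M5=0
seg 0: a=4, c=M0/2=0, d=(M1−M0)/(6·2)=-274/1923, b=Δ0−h0·(2M0+M1)/6=-2750/1923
seg 1: a=0, c=M1/2=-548/641, d=(M2−M1)/(6·2)=9037/15384, b=Δ1−h1·(2M1+M2)/6=-6038/1923
seg 2: a=-5, c=M2/2=6845/2564, d=(M3−M2)/(6·2)=-8957/15384, b=Δ2−h2·(2M2+M3)/6=1883/3846
seg 3: a=2, c=M3/2=-528/641, d=(M4−M3)/(6·1)=-688/1923, b=Δ3−h3·(2M3+M4)/6=8041/1923
seg 4: a=5, c=M4/2=-1216/641, d=(M5−M4)/(6·3)=1216/5769, b=Δ4−h4·(2M4+M5)/6=2809/1923
t_q=1 → seg 0, τ=1; S=4+-2750/1923·τ+0·τ²+-274/1923·τ³=1556/641

  seg 0: a=4 b=-2750/1923 c=0 d=-274/1923
  seg 1: a=0 b=-6038/1923 c=-548/641 d=9037/15384
  seg 2: a=-5 b=1883/3846 c=6845/2564 d=-8957/15384
  seg 3: a=2 b=8041/1923 c=-528/641 d=-688/1923
  seg 4: a=5 b=2809/1923 c=-1216/641 d=1216/5769
S(1) = 1556/641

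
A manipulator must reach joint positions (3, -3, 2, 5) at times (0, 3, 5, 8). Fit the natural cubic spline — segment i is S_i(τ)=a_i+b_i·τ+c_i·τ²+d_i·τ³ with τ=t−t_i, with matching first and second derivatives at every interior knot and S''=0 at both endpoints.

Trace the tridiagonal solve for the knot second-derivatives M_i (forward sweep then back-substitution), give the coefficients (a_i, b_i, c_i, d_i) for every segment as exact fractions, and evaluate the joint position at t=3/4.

Δ: Δ0=-2, Δ1=5/2, Δ2=1
row 1: diag=10, rhs=27; c'=1/5, d'=27/10
row 2: denom=10−2·1/5=48/5; d'=(-9−2·27/10)/(48/5)=-3/2
back: M2=-3/2
back: M1=27/10−1/5·-3/2=3
M: M0=0, M1=3, M2=-3/2, M3=0
seg 0: a=3, c=M0/2=0, d=(M1−M0)/(6·3)=1/6, b=Δ0−h0·(2M0+M1)/6=-7/2
seg 1: a=-3, c=M1/2=3/2, d=(M2−M1)/(6·2)=-3/8, b=Δ1−h1·(2M1+M2)/6=1
seg 2: a=2, c=M2/2=-3/4, d=(M3−M2)/(6·3)=1/12, b=Δ2−h2·(2M2+M3)/6=5/2
t_q=3/4 → seg 0, τ=3/4; S=3+-7/2·τ+0·τ²+1/6·τ³=57/128

  seg 0: a=3 b=-7/2 c=0 d=1/6
  seg 1: a=-3 b=1 c=3/2 d=-3/8
  seg 2: a=2 b=5/2 c=-3/4 d=1/12
S(3/4) = 57/128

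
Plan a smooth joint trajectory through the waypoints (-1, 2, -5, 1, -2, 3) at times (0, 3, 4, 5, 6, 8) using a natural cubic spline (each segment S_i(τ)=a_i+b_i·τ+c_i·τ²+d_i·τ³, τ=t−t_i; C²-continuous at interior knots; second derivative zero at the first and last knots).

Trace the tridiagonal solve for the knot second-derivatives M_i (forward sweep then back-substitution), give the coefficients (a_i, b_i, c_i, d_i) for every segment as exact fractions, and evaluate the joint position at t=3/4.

Δ: Δ0=1, Δ1=-7, Δ2=6, Δ3=-3, Δ4=5/2
row 1: diag=8, rhs=-48; c'=1/8, d'=-6
row 2: denom=4−1·1/8=31/8; d'=(78−1·-6)/(31/8)=672/31
row 3: denom=4−1·8/31=116/31; d'=(-54−1·672/31)/(116/31)=-1173/58
row 4: denom=6−1·31/116=665/116; d'=(33−1·-1173/58)/(665/116)=882/95
back: M4=882/95
back: M3=-1173/58−31/116·882/95=-2157/95
back: M2=672/31−8/31·-2157/95=2616/95
back: M1=-6−1/8·2616/95=-897/95
M: M0=0, M1=-897/95, M2=2616/95, M3=-2157/95, M4=882/95, M5=0
seg 0: a=-1, c=M0/2=0, d=(M1−M0)/(6·3)=-299/570, b=Δ0−h0·(2M0+M1)/6=1087/190
seg 1: a=2, c=M1/2=-897/190, d=(M2−M1)/(6·1)=1171/190, b=Δ1−h1·(2M1+M2)/6=-802/95
seg 2: a=-5, c=M2/2=1308/95, d=(M3−M2)/(6·1)=-1591/190, b=Δ2−h2·(2M2+M3)/6=23/38
seg 3: a=1, c=M3/2=-2157/190, d=(M4−M3)/(6·1)=1013/190, b=Δ3−h3·(2M3+M4)/6=287/95
seg 4: a=-2, c=M4/2=441/95, d=(M5−M4)/(6·2)=-147/190, b=Δ4−h4·(2M4+M5)/6=-701/190
t_q=3/4 → seg 0, τ=3/4; S=-1+1087/190·τ+0·τ²+-299/570·τ³=7465/2432

  seg 0: a=-1 b=1087/190 c=0 d=-299/570
  seg 1: a=2 b=-802/95 c=-897/190 d=1171/190
  seg 2: a=-5 b=23/38 c=1308/95 d=-1591/190
  seg 3: a=1 b=287/95 c=-2157/190 d=1013/190
  seg 4: a=-2 b=-701/190 c=441/95 d=-147/190
S(3/4) = 7465/2432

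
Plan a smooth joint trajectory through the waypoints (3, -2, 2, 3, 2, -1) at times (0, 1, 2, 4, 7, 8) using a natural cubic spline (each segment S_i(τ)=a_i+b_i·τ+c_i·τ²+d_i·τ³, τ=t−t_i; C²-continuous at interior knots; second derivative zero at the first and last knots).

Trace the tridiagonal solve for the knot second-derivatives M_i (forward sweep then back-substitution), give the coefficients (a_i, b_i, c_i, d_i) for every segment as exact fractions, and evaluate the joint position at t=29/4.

  seg 0: a=3 b=-67933/9030 c=0 d=22783/9030
  seg 1: a=-2 b=208/4515 c=22783/3010 d=-6529/1806
  seg 2: a=2 b=5597/1290 c=-4931/1505 d=6127/9030
  seg 3: a=3 b=-5641/9030 c=1196/1505 d=-6299/27090
  seg 4: a=2 b=-9638/4515 c=-3907/3010 d=3907/9030
S(29/4) = 38307/27520

Δ: Δ0=-5, Δ1=4, Δ2=1/2, Δ3=-1/3, Δ4=-3
row 1: diag=4, rhs=54; c'=1/4, d'=27/2
row 2: denom=6−1·1/4=23/4; d'=(-21−1·27/2)/(23/4)=-6
row 3: denom=10−2·8/23=214/23; d'=(-5−2·-6)/(214/23)=161/214
row 4: denom=8−3·69/214=1505/214; d'=(-16−3·161/214)/(1505/214)=-3907/1505
back: M4=-3907/1505
back: M3=161/214−69/214·-3907/1505=2392/1505
back: M2=-6−8/23·2392/1505=-9862/1505
back: M1=27/2−1/4·-9862/1505=22783/1505
M: M0=0, M1=22783/1505, M2=-9862/1505, M3=2392/1505, M4=-3907/1505, M5=0
seg 0: a=3, c=M0/2=0, d=(M1−M0)/(6·1)=22783/9030, b=Δ0−h0·(2M0+M1)/6=-67933/9030
seg 1: a=-2, c=M1/2=22783/3010, d=(M2−M1)/(6·1)=-6529/1806, b=Δ1−h1·(2M1+M2)/6=208/4515
seg 2: a=2, c=M2/2=-4931/1505, d=(M3−M2)/(6·2)=6127/9030, b=Δ2−h2·(2M2+M3)/6=5597/1290
seg 3: a=3, c=M3/2=1196/1505, d=(M4−M3)/(6·3)=-6299/27090, b=Δ3−h3·(2M3+M4)/6=-5641/9030
seg 4: a=2, c=M4/2=-3907/3010, d=(M5−M4)/(6·1)=3907/9030, b=Δ4−h4·(2M4+M5)/6=-9638/4515
t_q=29/4 → seg 4, τ=1/4; S=2+-9638/4515·τ+-3907/3010·τ²+3907/9030·τ³=38307/27520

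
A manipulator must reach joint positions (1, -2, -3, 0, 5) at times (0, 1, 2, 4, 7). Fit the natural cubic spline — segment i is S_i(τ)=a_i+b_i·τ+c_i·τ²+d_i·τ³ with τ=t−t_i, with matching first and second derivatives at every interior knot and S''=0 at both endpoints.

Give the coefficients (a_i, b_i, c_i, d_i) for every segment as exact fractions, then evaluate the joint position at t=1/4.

Δ: Δ0=-3, Δ1=-1, Δ2=3/2, Δ3=5/3
row 1: diag=4, rhs=12; c'=1/4, d'=3
row 2: denom=6−1·1/4=23/4; d'=(15−1·3)/(23/4)=48/23
row 3: denom=10−2·8/23=214/23; d'=(1−2·48/23)/(214/23)=-73/214
back: M3=-73/214
back: M2=48/23−8/23·-73/214=236/107
back: M1=3−1/4·236/107=262/107
M: M0=0, M1=262/107, M2=236/107, M3=-73/214, M4=0
seg 0: a=1, c=M0/2=0, d=(M1−M0)/(6·1)=131/321, b=Δ0−h0·(2M0+M1)/6=-1094/321
seg 1: a=-2, c=M1/2=131/107, d=(M2−M1)/(6·1)=-13/321, b=Δ1−h1·(2M1+M2)/6=-701/321
seg 2: a=-3, c=M2/2=118/107, d=(M3−M2)/(6·2)=-545/2568, b=Δ2−h2·(2M2+M3)/6=46/321
seg 3: a=0, c=M3/2=-73/428, d=(M4−M3)/(6·3)=73/3852, b=Δ3−h3·(2M3+M4)/6=1289/642
t_q=1/4 → seg 0, τ=1/4; S=1+-1094/321·τ+0·τ²+131/321·τ³=1057/6848

  seg 0: a=1 b=-1094/321 c=0 d=131/321
  seg 1: a=-2 b=-701/321 c=131/107 d=-13/321
  seg 2: a=-3 b=46/321 c=118/107 d=-545/2568
  seg 3: a=0 b=1289/642 c=-73/428 d=73/3852
S(1/4) = 1057/6848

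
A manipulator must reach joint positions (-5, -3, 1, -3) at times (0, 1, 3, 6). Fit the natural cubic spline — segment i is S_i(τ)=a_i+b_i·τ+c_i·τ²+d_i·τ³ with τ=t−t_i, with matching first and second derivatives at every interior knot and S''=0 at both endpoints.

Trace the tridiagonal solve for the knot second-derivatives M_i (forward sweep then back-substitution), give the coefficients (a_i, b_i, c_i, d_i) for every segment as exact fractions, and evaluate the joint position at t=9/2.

Δ: Δ0=2, Δ1=2, Δ2=-4/3
row 1: diag=6, rhs=0; c'=1/3, d'=0
row 2: denom=10−2·1/3=28/3; d'=(-20−2·0)/(28/3)=-15/7
back: M2=-15/7
back: M1=0−1/3·-15/7=5/7
M: M0=0, M1=5/7, M2=-15/7, M3=0
seg 0: a=-5, c=M0/2=0, d=(M1−M0)/(6·1)=5/42, b=Δ0−h0·(2M0+M1)/6=79/42
seg 1: a=-3, c=M1/2=5/14, d=(M2−M1)/(6·2)=-5/21, b=Δ1−h1·(2M1+M2)/6=47/21
seg 2: a=1, c=M2/2=-15/14, d=(M3−M2)/(6·3)=5/42, b=Δ2−h2·(2M2+M3)/6=17/21
t_q=9/2 → seg 2, τ=3/2; S=1+17/21·τ+-15/14·τ²+5/42·τ³=23/112

  seg 0: a=-5 b=79/42 c=0 d=5/42
  seg 1: a=-3 b=47/21 c=5/14 d=-5/21
  seg 2: a=1 b=17/21 c=-15/14 d=5/42
S(9/2) = 23/112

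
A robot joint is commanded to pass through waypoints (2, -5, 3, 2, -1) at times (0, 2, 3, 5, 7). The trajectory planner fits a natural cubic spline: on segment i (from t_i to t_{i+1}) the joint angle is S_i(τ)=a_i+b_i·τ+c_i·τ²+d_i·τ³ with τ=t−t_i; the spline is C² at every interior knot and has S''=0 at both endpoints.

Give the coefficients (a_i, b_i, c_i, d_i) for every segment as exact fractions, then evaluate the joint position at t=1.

Δ: Δ0=-7/2, Δ1=8, Δ2=-1/2, Δ3=-3/2
row 1: diag=6, rhs=69; c'=1/6, d'=23/2
row 2: denom=6−1·1/6=35/6; d'=(-51−1·23/2)/(35/6)=-75/7
row 3: denom=8−2·12/35=256/35; d'=(-6−2·-75/7)/(256/35)=135/64
back: M3=135/64
back: M2=-75/7−12/35·135/64=-183/16
back: M1=23/2−1/6·-183/16=429/32
M: M0=0, M1=429/32, M2=-183/16, M3=135/64, M4=0
seg 0: a=2, c=M0/2=0, d=(M1−M0)/(6·2)=143/128, b=Δ0−h0·(2M0+M1)/6=-255/32
seg 1: a=-5, c=M1/2=429/64, d=(M2−M1)/(6·1)=-265/64, b=Δ1−h1·(2M1+M2)/6=87/16
seg 2: a=3, c=M2/2=-183/32, d=(M3−M2)/(6·2)=289/256, b=Δ2−h2·(2M2+M3)/6=411/64
seg 3: a=2, c=M3/2=135/128, d=(M4−M3)/(6·2)=-45/256, b=Δ3−h3·(2M3+M4)/6=-93/32
t_q=1 → seg 0, τ=1; S=2+-255/32·τ+0·τ²+143/128·τ³=-621/128

  seg 0: a=2 b=-255/32 c=0 d=143/128
  seg 1: a=-5 b=87/16 c=429/64 d=-265/64
  seg 2: a=3 b=411/64 c=-183/32 d=289/256
  seg 3: a=2 b=-93/32 c=135/128 d=-45/256
S(1) = -621/128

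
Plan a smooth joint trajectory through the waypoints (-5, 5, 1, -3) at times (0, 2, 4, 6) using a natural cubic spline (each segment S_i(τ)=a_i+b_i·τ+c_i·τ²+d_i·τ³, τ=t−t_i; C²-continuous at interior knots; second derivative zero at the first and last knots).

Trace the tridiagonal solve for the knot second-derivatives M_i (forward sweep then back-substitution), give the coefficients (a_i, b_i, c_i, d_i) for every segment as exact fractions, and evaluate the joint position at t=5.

  seg 0: a=-5 b=103/15 c=0 d=-7/15
  seg 1: a=5 b=19/15 c=-14/5 d=7/12
  seg 2: a=1 b=-44/15 c=7/10 d=-7/60
S(5) = -27/20

Δ: Δ0=5, Δ1=-2, Δ2=-2
row 1: diag=8, rhs=-42; c'=1/4, d'=-21/4
row 2: denom=8−2·1/4=15/2; d'=(0−2·-21/4)/(15/2)=7/5
back: M2=7/5
back: M1=-21/4−1/4·7/5=-28/5
M: M0=0, M1=-28/5, M2=7/5, M3=0
seg 0: a=-5, c=M0/2=0, d=(M1−M0)/(6·2)=-7/15, b=Δ0−h0·(2M0+M1)/6=103/15
seg 1: a=5, c=M1/2=-14/5, d=(M2−M1)/(6·2)=7/12, b=Δ1−h1·(2M1+M2)/6=19/15
seg 2: a=1, c=M2/2=7/10, d=(M3−M2)/(6·2)=-7/60, b=Δ2−h2·(2M2+M3)/6=-44/15
t_q=5 → seg 2, τ=1; S=1+-44/15·τ+7/10·τ²+-7/60·τ³=-27/20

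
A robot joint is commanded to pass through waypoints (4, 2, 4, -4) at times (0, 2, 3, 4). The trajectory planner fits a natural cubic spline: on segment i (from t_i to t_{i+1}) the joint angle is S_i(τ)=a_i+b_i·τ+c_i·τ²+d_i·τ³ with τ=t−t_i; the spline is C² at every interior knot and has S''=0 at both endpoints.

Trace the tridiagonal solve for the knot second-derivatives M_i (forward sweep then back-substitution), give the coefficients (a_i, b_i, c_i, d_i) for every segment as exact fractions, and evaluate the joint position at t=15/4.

Δ: Δ0=-1, Δ1=2, Δ2=-8
row 1: diag=6, rhs=18; c'=1/6, d'=3
row 2: denom=4−1·1/6=23/6; d'=(-60−1·3)/(23/6)=-378/23
back: M2=-378/23
back: M1=3−1/6·-378/23=132/23
M: M0=0, M1=132/23, M2=-378/23, M3=0
seg 0: a=4, c=M0/2=0, d=(M1−M0)/(6·2)=11/23, b=Δ0−h0·(2M0+M1)/6=-67/23
seg 1: a=2, c=M1/2=66/23, d=(M2−M1)/(6·1)=-85/23, b=Δ1−h1·(2M1+M2)/6=65/23
seg 2: a=4, c=M2/2=-189/23, d=(M3−M2)/(6·1)=63/23, b=Δ2−h2·(2M2+M3)/6=-58/23
t_q=15/4 → seg 2, τ=3/4; S=4+-58/23·τ+-189/23·τ²+63/23·τ³=-1999/1472

  seg 0: a=4 b=-67/23 c=0 d=11/23
  seg 1: a=2 b=65/23 c=66/23 d=-85/23
  seg 2: a=4 b=-58/23 c=-189/23 d=63/23
S(15/4) = -1999/1472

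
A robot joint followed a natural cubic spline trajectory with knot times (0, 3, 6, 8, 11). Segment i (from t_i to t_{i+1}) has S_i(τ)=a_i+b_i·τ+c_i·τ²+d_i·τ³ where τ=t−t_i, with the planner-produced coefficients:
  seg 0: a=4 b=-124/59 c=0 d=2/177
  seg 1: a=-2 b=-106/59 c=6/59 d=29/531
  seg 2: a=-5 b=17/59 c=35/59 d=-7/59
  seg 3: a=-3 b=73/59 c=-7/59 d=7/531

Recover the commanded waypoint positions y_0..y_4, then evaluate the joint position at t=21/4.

y_0=4 y_1=-2 y_2=-5 y_3=-3 y_4=0
S(21/4) = -18523/3776

y_0 = S_0(0) = a_0 = 4
y_1 = S_1(0) = a_1 = -2
y_2 = S_2(0) = a_2 = -5
y_3 = S_3(0) = a_3 = -3
y_4 = S_3(3) = 0
t_q=21/4 is in segment 1 (τ=9/4); S_1(τ)=-18523/3776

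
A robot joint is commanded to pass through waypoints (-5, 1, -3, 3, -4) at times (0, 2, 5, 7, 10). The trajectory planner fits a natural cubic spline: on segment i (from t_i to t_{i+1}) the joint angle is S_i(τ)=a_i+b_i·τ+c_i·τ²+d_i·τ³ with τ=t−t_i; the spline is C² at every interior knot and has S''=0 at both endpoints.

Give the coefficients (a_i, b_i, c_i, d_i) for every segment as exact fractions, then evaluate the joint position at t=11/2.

Δ: Δ0=3, Δ1=-4/3, Δ2=3, Δ3=-7/3
row 1: diag=10, rhs=-26; c'=3/10, d'=-13/5
row 2: denom=10−3·3/10=91/10; d'=(26−3·-13/5)/(91/10)=26/7
row 3: denom=10−2·20/91=870/91; d'=(-32−2·26/7)/(870/91)=-598/145
back: M3=-598/145
back: M2=26/7−20/91·-598/145=134/29
back: M1=-13/5−3/10·134/29=-578/145
M: M0=0, M1=-578/145, M2=134/29, M3=-598/145, M4=0
seg 0: a=-5, c=M0/2=0, d=(M1−M0)/(6·2)=-289/870, b=Δ0−h0·(2M0+M1)/6=1883/435
seg 1: a=1, c=M1/2=-289/145, d=(M2−M1)/(6·3)=208/435, b=Δ1−h1·(2M1+M2)/6=149/435
seg 2: a=-3, c=M2/2=67/29, d=(M3−M2)/(6·2)=-317/435, b=Δ2−h2·(2M2+M3)/6=563/435
seg 3: a=3, c=M3/2=-299/145, d=(M4−M3)/(6·3)=299/1305, b=Δ3−h3·(2M3+M4)/6=779/435
t_q=11/2 → seg 2, τ=1/2; S=-3+563/435·τ+67/29·τ²+-317/435·τ³=-433/232

  seg 0: a=-5 b=1883/435 c=0 d=-289/870
  seg 1: a=1 b=149/435 c=-289/145 d=208/435
  seg 2: a=-3 b=563/435 c=67/29 d=-317/435
  seg 3: a=3 b=779/435 c=-299/145 d=299/1305
S(11/2) = -433/232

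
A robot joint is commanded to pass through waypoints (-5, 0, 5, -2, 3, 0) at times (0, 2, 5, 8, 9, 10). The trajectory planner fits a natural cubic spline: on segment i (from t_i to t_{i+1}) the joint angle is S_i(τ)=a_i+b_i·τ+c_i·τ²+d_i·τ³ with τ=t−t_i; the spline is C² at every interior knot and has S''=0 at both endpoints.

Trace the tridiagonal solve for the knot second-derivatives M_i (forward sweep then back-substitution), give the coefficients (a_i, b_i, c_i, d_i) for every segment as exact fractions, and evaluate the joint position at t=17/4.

  seg 0: a=-5 b=13693/6162 c=0 d=214/3081
  seg 1: a=0 b=18829/6162 c=428/1027 d=-139/474
  seg 2: a=5 b=-7276/3081 c=-4565/2054 d=13753/18486
  seg 3: a=-2 b=27055/6162 c=4594/1027 d=-23809/6162
  seg 4: a=3 b=5378/3081 c=-14621/2054 d=14621/6162
S(17/4) = 742035/131456

Δ: Δ0=5/2, Δ1=5/3, Δ2=-7/3, Δ3=5, Δ4=-3
row 1: diag=10, rhs=-5; c'=3/10, d'=-1/2
row 2: denom=12−3·3/10=111/10; d'=(-24−3·-1/2)/(111/10)=-75/37
row 3: denom=8−3·10/37=266/37; d'=(44−3·-75/37)/(266/37)=1853/266
row 4: denom=4−1·37/266=1027/266; d'=(-48−1·1853/266)/(1027/266)=-14621/1027
back: M4=-14621/1027
back: M3=1853/266−37/266·-14621/1027=9188/1027
back: M2=-75/37−10/37·9188/1027=-4565/1027
back: M1=-1/2−3/10·-4565/1027=856/1027
M: M0=0, M1=856/1027, M2=-4565/1027, M3=9188/1027, M4=-14621/1027, M5=0
seg 0: a=-5, c=M0/2=0, d=(M1−M0)/(6·2)=214/3081, b=Δ0−h0·(2M0+M1)/6=13693/6162
seg 1: a=0, c=M1/2=428/1027, d=(M2−M1)/(6·3)=-139/474, b=Δ1−h1·(2M1+M2)/6=18829/6162
seg 2: a=5, c=M2/2=-4565/2054, d=(M3−M2)/(6·3)=13753/18486, b=Δ2−h2·(2M2+M3)/6=-7276/3081
seg 3: a=-2, c=M3/2=4594/1027, d=(M4−M3)/(6·1)=-23809/6162, b=Δ3−h3·(2M3+M4)/6=27055/6162
seg 4: a=3, c=M4/2=-14621/2054, d=(M5−M4)/(6·1)=14621/6162, b=Δ4−h4·(2M4+M5)/6=5378/3081
t_q=17/4 → seg 1, τ=9/4; S=0+18829/6162·τ+428/1027·τ²+-139/474·τ³=742035/131456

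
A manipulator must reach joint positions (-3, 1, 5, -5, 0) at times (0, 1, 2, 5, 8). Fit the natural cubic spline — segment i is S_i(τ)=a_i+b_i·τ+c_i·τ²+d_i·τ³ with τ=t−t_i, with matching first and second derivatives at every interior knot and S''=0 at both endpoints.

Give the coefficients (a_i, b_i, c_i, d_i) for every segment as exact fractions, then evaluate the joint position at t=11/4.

Δ: Δ0=4, Δ1=4, Δ2=-10/3, Δ3=5/3
row 1: diag=4, rhs=0; c'=1/4, d'=0
row 2: denom=8−1·1/4=31/4; d'=(-44−1·0)/(31/4)=-176/31
row 3: denom=12−3·12/31=336/31; d'=(30−3·-176/31)/(336/31)=243/56
back: M3=243/56
back: M2=-176/31−12/31·243/56=-103/14
back: M1=0−1/4·-103/14=103/56
M: M0=0, M1=103/56, M2=-103/14, M3=243/56, M4=0
seg 0: a=-3, c=M0/2=0, d=(M1−M0)/(6·1)=103/336, b=Δ0−h0·(2M0+M1)/6=1241/336
seg 1: a=1, c=M1/2=103/112, d=(M2−M1)/(6·1)=-515/336, b=Δ1−h1·(2M1+M2)/6=775/168
seg 2: a=5, c=M2/2=-103/28, d=(M3−M2)/(6·3)=655/1008, b=Δ2−h2·(2M2+M3)/6=89/48
seg 3: a=-5, c=M3/2=243/112, d=(M4−M3)/(6·3)=-27/112, b=Δ3−h3·(2M3+M4)/6=-449/168
t_q=11/4 → seg 2, τ=3/4; S=5+89/48·τ+-103/28·τ²+655/1008·τ³=32941/7168

  seg 0: a=-3 b=1241/336 c=0 d=103/336
  seg 1: a=1 b=775/168 c=103/112 d=-515/336
  seg 2: a=5 b=89/48 c=-103/28 d=655/1008
  seg 3: a=-5 b=-449/168 c=243/112 d=-27/112
S(11/4) = 32941/7168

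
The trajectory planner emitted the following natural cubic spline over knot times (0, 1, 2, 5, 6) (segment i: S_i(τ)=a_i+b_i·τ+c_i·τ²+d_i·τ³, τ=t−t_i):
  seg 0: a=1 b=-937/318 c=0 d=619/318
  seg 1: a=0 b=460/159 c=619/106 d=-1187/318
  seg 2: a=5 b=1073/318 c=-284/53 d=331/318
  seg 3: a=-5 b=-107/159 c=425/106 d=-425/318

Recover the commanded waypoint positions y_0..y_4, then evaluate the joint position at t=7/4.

y_0 = S_0(0) = a_0 = 1
y_1 = S_1(0) = a_1 = 0
y_2 = S_2(0) = a_2 = 5
y_3 = S_3(0) = a_3 = -5
y_4 = S_3(1) = -3
t_q=7/4 is in segment 1 (τ=3/4); S_1(τ)=26321/6784

y_0=1 y_1=0 y_2=5 y_3=-5 y_4=-3
S(7/4) = 26321/6784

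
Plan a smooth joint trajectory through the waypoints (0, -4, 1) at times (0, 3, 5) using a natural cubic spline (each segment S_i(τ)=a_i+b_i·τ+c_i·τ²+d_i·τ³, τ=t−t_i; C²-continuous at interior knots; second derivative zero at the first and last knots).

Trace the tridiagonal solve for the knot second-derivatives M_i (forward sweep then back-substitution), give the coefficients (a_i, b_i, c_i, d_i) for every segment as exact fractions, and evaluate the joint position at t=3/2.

Δ: Δ0=-4/3, Δ1=5/2
row 1: diag=10, rhs=23; c'=1/5, d'=23/10
back: M1=23/10
M: M0=0, M1=23/10, M2=0
seg 0: a=0, c=M0/2=0, d=(M1−M0)/(6·3)=23/180, b=Δ0−h0·(2M0+M1)/6=-149/60
seg 1: a=-4, c=M1/2=23/20, d=(M2−M1)/(6·2)=-23/120, b=Δ1−h1·(2M1+M2)/6=29/30
t_q=3/2 → seg 0, τ=3/2; S=0+-149/60·τ+0·τ²+23/180·τ³=-527/160

  seg 0: a=0 b=-149/60 c=0 d=23/180
  seg 1: a=-4 b=29/30 c=23/20 d=-23/120
S(3/2) = -527/160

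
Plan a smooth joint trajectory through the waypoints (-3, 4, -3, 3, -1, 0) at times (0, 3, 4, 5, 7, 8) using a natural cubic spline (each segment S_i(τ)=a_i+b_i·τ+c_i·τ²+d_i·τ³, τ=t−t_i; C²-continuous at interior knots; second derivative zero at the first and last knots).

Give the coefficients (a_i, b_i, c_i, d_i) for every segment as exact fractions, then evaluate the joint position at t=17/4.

  seg 0: a=-3 b=10543/1416 c=0 d=-2413/4248
  seg 1: a=4 b=-5587/708 c=-2413/472 d=8501/1416
  seg 2: a=-3 b=-149/1416 c=761/59 d=-9619/1416
  seg 3: a=3 b=3761/708 c=-3531/472 d=677/354
  seg 4: a=-1 b=-1177/708 c=1885/472 d=-1885/1416
S(17/4) = -70273/30208

Δ: Δ0=7/3, Δ1=-7, Δ2=6, Δ3=-2, Δ4=1
row 1: diag=8, rhs=-56; c'=1/8, d'=-7
row 2: denom=4−1·1/8=31/8; d'=(78−1·-7)/(31/8)=680/31
row 3: denom=6−1·8/31=178/31; d'=(-48−1·680/31)/(178/31)=-1084/89
row 4: denom=6−2·31/89=472/89; d'=(18−2·-1084/89)/(472/89)=1885/236
back: M4=1885/236
back: M3=-1084/89−31/89·1885/236=-3531/236
back: M2=680/31−8/31·-3531/236=1522/59
back: M1=-7−1/8·1522/59=-2413/236
M: M0=0, M1=-2413/236, M2=1522/59, M3=-3531/236, M4=1885/236, M5=0
seg 0: a=-3, c=M0/2=0, d=(M1−M0)/(6·3)=-2413/4248, b=Δ0−h0·(2M0+M1)/6=10543/1416
seg 1: a=4, c=M1/2=-2413/472, d=(M2−M1)/(6·1)=8501/1416, b=Δ1−h1·(2M1+M2)/6=-5587/708
seg 2: a=-3, c=M2/2=761/59, d=(M3−M2)/(6·1)=-9619/1416, b=Δ2−h2·(2M2+M3)/6=-149/1416
seg 3: a=3, c=M3/2=-3531/472, d=(M4−M3)/(6·2)=677/354, b=Δ3−h3·(2M3+M4)/6=3761/708
seg 4: a=-1, c=M4/2=1885/472, d=(M5−M4)/(6·1)=-1885/1416, b=Δ4−h4·(2M4+M5)/6=-1177/708
t_q=17/4 → seg 2, τ=1/4; S=-3+-149/1416·τ+761/59·τ²+-9619/1416·τ³=-70273/30208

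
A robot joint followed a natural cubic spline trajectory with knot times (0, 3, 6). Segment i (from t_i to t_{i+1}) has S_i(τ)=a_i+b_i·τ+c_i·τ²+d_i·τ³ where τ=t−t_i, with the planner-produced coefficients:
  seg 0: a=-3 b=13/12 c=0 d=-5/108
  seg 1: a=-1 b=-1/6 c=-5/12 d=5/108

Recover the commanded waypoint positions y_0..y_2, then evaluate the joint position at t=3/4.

y_0 = S_0(0) = a_0 = -3
y_1 = S_1(0) = a_1 = -1
y_2 = S_1(3) = -4
t_q=3/4 is in segment 0 (τ=3/4); S_0(τ)=-565/256

y_0=-3 y_1=-1 y_2=-4
S(3/4) = -565/256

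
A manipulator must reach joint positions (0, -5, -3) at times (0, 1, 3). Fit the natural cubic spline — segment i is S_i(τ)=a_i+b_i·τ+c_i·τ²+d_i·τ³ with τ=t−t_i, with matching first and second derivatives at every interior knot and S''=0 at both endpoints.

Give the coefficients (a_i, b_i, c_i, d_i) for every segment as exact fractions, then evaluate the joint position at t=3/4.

  seg 0: a=0 b=-6 c=0 d=1
  seg 1: a=-5 b=-3 c=3 d=-1/2
S(3/4) = -261/64

Δ: Δ0=-5, Δ1=1
row 1: diag=6, rhs=36; c'=1/3, d'=6
back: M1=6
M: M0=0, M1=6, M2=0
seg 0: a=0, c=M0/2=0, d=(M1−M0)/(6·1)=1, b=Δ0−h0·(2M0+M1)/6=-6
seg 1: a=-5, c=M1/2=3, d=(M2−M1)/(6·2)=-1/2, b=Δ1−h1·(2M1+M2)/6=-3
t_q=3/4 → seg 0, τ=3/4; S=0+-6·τ+0·τ²+1·τ³=-261/64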